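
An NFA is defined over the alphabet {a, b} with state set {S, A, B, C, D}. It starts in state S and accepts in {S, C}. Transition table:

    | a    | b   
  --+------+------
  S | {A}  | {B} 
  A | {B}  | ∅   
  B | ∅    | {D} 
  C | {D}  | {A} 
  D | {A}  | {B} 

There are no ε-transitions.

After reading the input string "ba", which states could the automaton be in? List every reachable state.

∅

Start in {S}.
Read 'b': S→{B}; now {B}.
Read 'a': B→∅; now ∅.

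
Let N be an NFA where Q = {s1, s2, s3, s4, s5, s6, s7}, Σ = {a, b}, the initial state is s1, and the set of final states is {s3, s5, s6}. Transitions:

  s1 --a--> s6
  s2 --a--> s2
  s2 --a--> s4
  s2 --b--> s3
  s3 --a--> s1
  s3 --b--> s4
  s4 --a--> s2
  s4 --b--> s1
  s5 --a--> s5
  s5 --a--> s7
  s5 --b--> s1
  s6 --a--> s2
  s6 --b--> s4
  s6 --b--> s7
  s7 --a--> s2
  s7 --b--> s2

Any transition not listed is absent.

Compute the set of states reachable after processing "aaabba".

Start in {s1}.
Read 'a': {s1} → {s6}.
Read 'a': {s6} → {s2}.
Read 'a': {s2} → {s2, s4}.
Read 'b': {s2, s4} → {s1, s3}.
Read 'b': {s1, s3} → {s4}.
Read 'a': {s4} → {s2}.

{s2}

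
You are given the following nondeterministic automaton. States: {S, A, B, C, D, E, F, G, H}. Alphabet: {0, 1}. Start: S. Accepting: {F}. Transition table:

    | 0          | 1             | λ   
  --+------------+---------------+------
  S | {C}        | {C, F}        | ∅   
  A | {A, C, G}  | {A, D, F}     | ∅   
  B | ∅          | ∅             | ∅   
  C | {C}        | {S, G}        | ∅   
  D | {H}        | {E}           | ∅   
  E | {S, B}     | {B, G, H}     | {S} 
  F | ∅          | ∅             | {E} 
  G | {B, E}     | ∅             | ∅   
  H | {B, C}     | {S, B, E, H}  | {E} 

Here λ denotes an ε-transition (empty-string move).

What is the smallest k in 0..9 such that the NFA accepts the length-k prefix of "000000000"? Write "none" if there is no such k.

Start in {S}.
Read '0': {S} → {C}.
Read '0': {C} → {C}.
Read '0': {C} → {C}.
Read '0': {C} → {C}.
Read '0': {C} → {C}.
Read '0': {C} → {C}.
Read '0': {C} → {C}.
Read '0': {C} → {C}.
Read '0': {C} → {C}.
No reachable set along the way intersects F.

none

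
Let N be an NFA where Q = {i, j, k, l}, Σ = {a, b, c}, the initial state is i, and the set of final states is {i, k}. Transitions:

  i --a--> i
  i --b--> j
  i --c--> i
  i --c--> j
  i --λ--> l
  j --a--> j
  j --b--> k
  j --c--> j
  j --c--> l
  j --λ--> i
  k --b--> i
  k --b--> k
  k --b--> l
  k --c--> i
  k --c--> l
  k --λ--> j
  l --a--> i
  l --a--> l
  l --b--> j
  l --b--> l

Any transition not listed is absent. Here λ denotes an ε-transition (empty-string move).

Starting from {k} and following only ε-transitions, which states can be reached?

Begin with {k}.
ε-move k → j; add j.
ε-move j → i; add i.
ε-move i → l; add l.

{i, j, k, l}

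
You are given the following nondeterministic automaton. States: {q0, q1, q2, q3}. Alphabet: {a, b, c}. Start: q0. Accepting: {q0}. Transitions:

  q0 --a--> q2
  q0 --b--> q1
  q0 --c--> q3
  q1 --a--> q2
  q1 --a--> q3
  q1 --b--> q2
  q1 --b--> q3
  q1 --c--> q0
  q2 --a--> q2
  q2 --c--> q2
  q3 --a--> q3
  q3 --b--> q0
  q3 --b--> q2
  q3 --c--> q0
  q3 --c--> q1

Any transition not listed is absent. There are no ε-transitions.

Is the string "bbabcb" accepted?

Start in {q0}.
Read 'b': {q0} → {q1}.
Read 'b': {q1} → {q2, q3}.
Read 'a': {q2, q3} → {q2, q3}.
Read 'b': {q2, q3} → {q0, q2}.
Read 'c': {q0, q2} → {q2, q3}.
Read 'b': {q2, q3} → {q0, q2}.
The final set {q0, q2} contains the accepting state q0.

Yes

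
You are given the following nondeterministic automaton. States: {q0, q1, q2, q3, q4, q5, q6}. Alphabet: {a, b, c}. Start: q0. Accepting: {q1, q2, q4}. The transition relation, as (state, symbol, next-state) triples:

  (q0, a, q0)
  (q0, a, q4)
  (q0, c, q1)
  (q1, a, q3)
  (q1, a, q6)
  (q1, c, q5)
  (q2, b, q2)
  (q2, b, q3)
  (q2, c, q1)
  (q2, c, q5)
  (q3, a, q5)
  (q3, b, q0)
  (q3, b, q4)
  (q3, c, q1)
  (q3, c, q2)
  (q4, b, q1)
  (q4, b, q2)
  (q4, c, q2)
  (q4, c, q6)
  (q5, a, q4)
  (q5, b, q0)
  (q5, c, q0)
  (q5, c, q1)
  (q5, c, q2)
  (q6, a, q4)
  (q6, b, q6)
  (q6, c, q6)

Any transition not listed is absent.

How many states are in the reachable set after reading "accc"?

Start in {q0}.
Read 'a': {q0} → {q0, q4}.
Read 'c': {q0, q4} → {q1, q2, q6}.
Read 'c': {q1, q2, q6} → {q1, q5, q6}.
Read 'c': {q1, q5, q6} → {q0, q1, q2, q5, q6}.
That set has 5 states.

5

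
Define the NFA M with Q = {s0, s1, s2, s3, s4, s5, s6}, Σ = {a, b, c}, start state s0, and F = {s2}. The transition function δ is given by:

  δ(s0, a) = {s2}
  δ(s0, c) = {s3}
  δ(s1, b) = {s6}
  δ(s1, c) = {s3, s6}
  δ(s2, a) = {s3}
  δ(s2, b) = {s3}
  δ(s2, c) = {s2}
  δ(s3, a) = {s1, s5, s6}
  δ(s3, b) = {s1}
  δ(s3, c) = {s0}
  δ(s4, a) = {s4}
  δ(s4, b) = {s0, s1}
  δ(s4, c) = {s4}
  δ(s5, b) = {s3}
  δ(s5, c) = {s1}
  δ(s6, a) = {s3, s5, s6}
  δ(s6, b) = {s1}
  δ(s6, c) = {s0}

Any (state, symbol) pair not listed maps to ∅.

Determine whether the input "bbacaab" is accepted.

No

Start in {s0}.
Read 'b': {s0} → ∅.
The set is empty and remains empty for the remaining 6 symbols.
The final set ∅ contains no accepting state.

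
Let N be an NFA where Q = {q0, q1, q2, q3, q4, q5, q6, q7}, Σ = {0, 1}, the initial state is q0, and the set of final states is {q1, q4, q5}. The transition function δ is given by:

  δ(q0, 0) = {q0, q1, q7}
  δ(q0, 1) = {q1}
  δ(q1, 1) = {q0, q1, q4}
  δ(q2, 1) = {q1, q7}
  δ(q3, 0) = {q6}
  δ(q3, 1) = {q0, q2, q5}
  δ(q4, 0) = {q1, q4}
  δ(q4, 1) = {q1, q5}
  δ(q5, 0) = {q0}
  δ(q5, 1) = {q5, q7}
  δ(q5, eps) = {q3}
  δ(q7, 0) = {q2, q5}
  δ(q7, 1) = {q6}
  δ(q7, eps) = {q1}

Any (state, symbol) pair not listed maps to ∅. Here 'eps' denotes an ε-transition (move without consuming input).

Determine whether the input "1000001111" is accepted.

No

Start in {q0}.
Read '1': {q0} → {q1}.
Read '0': {q1} → ∅.
The set is empty and remains empty for the remaining 8 symbols.
The final set ∅ contains no accepting state.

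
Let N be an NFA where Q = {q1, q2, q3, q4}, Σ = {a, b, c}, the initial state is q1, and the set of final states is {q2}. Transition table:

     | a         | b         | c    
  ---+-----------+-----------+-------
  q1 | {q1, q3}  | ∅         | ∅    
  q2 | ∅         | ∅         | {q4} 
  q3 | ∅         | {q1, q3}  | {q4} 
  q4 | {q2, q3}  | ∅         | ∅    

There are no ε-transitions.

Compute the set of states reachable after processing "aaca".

Start in {q1}.
Read 'a': {q1} → {q1, q3}.
Read 'a': {q1, q3} → {q1, q3}.
Read 'c': {q1, q3} → {q4}.
Read 'a': {q4} → {q2, q3}.

{q2, q3}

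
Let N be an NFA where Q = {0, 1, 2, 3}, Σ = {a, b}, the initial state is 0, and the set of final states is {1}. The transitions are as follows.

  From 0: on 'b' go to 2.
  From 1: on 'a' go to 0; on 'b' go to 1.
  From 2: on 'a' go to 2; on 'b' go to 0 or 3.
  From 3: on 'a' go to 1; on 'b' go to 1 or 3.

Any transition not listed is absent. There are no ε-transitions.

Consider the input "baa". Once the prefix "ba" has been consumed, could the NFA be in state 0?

No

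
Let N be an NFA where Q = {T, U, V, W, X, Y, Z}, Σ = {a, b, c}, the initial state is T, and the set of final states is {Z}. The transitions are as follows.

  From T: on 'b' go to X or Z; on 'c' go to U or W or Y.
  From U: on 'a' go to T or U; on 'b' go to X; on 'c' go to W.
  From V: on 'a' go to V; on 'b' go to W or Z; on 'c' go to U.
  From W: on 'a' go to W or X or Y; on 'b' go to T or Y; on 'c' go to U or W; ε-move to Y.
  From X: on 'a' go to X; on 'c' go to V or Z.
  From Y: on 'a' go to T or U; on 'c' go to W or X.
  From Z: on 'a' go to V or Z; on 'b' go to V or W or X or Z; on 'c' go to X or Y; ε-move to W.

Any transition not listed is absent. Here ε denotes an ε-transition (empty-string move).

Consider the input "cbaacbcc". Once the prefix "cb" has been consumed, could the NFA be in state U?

Start in {T}.
Read 'c': {T} → {U, W, Y}.
Read 'b': {U, W, Y} → {T, X, Y}.
State U is not in {T, X, Y}.

No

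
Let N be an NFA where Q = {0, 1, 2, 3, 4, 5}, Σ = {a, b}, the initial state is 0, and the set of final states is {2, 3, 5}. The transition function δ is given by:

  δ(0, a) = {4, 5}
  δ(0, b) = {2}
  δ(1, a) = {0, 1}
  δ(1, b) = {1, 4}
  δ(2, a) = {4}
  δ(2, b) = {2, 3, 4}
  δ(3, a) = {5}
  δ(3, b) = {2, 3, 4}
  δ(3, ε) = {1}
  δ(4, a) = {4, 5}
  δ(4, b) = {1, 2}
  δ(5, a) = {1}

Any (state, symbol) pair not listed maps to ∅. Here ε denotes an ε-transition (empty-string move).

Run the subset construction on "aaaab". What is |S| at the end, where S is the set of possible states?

Start in {0}.
Read 'a': 0→{4, 5}; now {4, 5}.
Read 'a': 4→{4, 5}, 5→{1}; now {1, 4, 5}.
Read 'a': 1→{0, 1}, 4→{4, 5}, 5→{1}; now {0, 1, 4, 5}.
Read 'a': 0→{4, 5}, 1→{0, 1}, 4→{4, 5}, 5→{1}; now {0, 1, 4, 5}.
Read 'b': 0→{2}, 1→{1, 4}, 4→{1, 2}, 5→∅; now {1, 2, 4}.
That set has 3 states.

3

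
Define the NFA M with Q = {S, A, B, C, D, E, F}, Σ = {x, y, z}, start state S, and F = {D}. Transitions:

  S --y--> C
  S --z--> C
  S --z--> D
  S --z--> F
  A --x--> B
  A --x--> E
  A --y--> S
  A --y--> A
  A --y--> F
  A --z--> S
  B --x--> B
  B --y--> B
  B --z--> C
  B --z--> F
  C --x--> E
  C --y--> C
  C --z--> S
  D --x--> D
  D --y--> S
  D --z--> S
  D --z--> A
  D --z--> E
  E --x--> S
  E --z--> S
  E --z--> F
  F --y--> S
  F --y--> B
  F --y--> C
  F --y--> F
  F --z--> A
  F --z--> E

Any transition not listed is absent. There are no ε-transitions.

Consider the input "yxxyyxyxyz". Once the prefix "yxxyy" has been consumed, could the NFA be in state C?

Yes

Start in {S}.
Read 'y': S→{C}; now {C}.
Read 'x': C→{E}; now {E}.
Read 'x': E→{S}; now {S}.
Read 'y': S→{C}; now {C}.
Read 'y': C→{C}; now {C}.
State C is in {C}.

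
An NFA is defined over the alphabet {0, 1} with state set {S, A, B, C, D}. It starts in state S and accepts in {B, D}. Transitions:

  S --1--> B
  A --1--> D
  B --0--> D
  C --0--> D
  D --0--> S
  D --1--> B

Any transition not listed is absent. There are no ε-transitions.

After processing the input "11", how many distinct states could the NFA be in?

0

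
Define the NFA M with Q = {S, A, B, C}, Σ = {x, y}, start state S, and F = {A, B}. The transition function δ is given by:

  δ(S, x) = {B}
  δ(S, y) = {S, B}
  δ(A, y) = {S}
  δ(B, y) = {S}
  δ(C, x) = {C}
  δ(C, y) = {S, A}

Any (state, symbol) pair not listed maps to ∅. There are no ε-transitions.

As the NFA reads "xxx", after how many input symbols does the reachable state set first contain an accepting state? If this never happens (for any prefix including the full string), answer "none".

Start in {S}.
Read 'x': {S} → {B}.
None of the earlier sets intersect F, but {B} does.

1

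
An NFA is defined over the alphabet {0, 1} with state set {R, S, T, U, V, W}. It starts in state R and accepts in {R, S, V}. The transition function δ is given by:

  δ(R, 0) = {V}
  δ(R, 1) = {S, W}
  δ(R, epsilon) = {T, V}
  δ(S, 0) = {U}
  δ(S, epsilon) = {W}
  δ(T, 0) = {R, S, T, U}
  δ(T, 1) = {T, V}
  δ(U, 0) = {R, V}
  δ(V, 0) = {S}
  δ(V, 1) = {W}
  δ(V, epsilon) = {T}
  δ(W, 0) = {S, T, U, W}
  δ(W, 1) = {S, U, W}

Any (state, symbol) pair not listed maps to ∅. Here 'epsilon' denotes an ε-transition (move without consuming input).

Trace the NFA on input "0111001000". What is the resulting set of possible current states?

{R, S, T, U, V, W}

Start: ε-closure({R}) = {R, T, V}.
Read '0': R→{V}, T→{R, S, T, U}, V→{S}; union {R, S, T, U, V}; ε-closure = {R, S, T, U, V, W}.
Read '1': R→{S, W}, S→∅, T→{T, V}, U→∅, V→{W}, W→{S, U, W}; now {S, T, U, V, W}.
Read '1': S→∅, T→{T, V}, U→∅, V→{W}, W→{S, U, W}; now {S, T, U, V, W}.
Read '1': S→∅, T→{T, V}, U→∅, V→{W}, W→{S, U, W}; now {S, T, U, V, W}.
Read '0': S→{U}, T→{R, S, T, U}, U→{R, V}, V→{S}, W→{S, T, U, W}; now {R, S, T, U, V, W}.
Read '0': R→{V}, S→{U}, T→{R, S, T, U}, U→{R, V}, V→{S}, W→{S, T, U, W}; now {R, S, T, U, V, W}.
Read '1': R→{S, W}, S→∅, T→{T, V}, U→∅, V→{W}, W→{S, U, W}; now {S, T, U, V, W}.
Read '0': S→{U}, T→{R, S, T, U}, U→{R, V}, V→{S}, W→{S, T, U, W}; now {R, S, T, U, V, W}.
Read '0': R→{V}, S→{U}, T→{R, S, T, U}, U→{R, V}, V→{S}, W→{S, T, U, W}; now {R, S, T, U, V, W}.
Read '0': R→{V}, S→{U}, T→{R, S, T, U}, U→{R, V}, V→{S}, W→{S, T, U, W}; now {R, S, T, U, V, W}.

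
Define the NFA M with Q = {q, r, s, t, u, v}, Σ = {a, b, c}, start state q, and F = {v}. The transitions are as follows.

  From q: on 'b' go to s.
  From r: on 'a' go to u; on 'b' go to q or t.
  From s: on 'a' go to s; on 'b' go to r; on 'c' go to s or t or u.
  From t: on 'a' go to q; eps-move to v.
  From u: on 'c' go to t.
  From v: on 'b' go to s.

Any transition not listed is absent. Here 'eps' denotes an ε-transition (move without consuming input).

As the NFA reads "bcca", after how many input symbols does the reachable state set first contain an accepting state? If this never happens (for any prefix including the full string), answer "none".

2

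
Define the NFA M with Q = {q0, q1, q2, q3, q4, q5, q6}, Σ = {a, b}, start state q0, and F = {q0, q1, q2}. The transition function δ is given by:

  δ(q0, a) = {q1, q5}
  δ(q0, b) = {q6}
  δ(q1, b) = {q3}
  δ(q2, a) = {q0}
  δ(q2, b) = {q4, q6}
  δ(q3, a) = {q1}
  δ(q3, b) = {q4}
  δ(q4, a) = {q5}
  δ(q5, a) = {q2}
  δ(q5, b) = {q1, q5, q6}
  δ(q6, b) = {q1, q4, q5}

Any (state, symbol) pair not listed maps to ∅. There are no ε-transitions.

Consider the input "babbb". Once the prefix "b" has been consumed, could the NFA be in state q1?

Start in {q0}.
Read 'b': {q0} → {q6}.
State q1 is not in {q6}.

No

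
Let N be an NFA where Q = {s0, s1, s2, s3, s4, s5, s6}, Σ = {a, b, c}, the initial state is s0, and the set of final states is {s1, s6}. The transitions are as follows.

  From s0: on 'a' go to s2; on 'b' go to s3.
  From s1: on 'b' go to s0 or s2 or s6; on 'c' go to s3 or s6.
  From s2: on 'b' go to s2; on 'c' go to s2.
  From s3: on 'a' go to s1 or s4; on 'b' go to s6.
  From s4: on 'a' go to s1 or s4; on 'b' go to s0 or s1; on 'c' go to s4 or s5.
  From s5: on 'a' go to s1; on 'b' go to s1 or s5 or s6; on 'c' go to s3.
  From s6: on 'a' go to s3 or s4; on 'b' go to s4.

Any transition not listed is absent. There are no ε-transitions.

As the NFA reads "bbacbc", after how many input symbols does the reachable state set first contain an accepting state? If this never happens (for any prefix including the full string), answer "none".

2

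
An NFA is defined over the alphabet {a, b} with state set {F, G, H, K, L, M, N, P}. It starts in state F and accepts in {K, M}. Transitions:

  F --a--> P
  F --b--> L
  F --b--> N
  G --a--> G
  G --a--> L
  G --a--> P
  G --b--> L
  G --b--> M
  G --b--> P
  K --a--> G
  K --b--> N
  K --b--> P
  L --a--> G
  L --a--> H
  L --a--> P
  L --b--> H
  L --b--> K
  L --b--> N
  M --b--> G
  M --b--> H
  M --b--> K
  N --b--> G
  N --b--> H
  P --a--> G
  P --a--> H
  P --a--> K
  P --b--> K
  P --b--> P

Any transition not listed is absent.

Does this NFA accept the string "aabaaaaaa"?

Start in {F}.
Read 'a': F→{P}; now {P}.
Read 'a': P→{G, H, K}; now {G, H, K}.
Read 'b': G→{L, M, P}, H→∅, K→{N, P}; now {L, M, N, P}.
Read 'a': L→{G, H, P}, M→∅, N→∅, P→{G, H, K}; now {G, H, K, P}.
Read 'a': G→{G, L, P}, H→∅, K→{G}, P→{G, H, K}; now {G, H, K, L, P}.
Read 'a': G→{G, L, P}, H→∅, K→{G}, L→{G, H, P}, P→{G, H, K}; now {G, H, K, L, P}.
Read 'a': G→{G, L, P}, H→∅, K→{G}, L→{G, H, P}, P→{G, H, K}; now {G, H, K, L, P}.
Read 'a': G→{G, L, P}, H→∅, K→{G}, L→{G, H, P}, P→{G, H, K}; now {G, H, K, L, P}.
Read 'a': G→{G, L, P}, H→∅, K→{G}, L→{G, H, P}, P→{G, H, K}; now {G, H, K, L, P}.
The final set {G, H, K, L, P} contains the accepting state K.

Yes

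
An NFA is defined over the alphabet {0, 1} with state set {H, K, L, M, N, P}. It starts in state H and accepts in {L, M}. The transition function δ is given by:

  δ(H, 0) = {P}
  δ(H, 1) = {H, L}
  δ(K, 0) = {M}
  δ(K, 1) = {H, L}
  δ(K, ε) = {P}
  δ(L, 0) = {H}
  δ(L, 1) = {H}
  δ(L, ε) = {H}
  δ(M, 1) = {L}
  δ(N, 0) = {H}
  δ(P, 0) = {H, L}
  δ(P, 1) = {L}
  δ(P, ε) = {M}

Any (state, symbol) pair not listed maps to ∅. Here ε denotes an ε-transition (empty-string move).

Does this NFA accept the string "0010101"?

Yes

Start in {H}.
Read '0': H→{P}; union {P}; ε-closure = {M, P}.
Read '0': M→∅, P→{H, L}; now {H, L}.
Read '1': H→{H, L}, L→{H}; now {H, L}.
Read '0': H→{P}, L→{H}; union {H, P}; ε-closure = {H, M, P}.
Read '1': H→{H, L}, M→{L}, P→{L}; now {H, L}.
Read '0': H→{P}, L→{H}; union {H, P}; ε-closure = {H, M, P}.
Read '1': H→{H, L}, M→{L}, P→{L}; now {H, L}.
The final set {H, L} contains the accepting state L.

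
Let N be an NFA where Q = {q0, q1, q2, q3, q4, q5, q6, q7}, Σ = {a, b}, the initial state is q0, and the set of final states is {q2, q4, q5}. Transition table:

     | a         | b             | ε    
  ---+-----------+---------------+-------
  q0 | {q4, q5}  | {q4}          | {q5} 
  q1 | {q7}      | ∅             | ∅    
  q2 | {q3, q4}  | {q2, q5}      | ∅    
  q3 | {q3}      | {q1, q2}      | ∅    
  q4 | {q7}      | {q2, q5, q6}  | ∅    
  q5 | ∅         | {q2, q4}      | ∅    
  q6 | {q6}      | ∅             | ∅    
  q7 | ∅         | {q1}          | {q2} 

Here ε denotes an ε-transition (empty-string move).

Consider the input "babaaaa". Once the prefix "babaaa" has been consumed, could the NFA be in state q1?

No

Start: ε-closure({q0}) = {q0, q5}.
Read 'b': q0→{q4}, q5→{q2, q4}; now {q2, q4}.
Read 'a': q2→{q3, q4}, q4→{q7}; union {q3, q4, q7}; ε-closure = {q2, q3, q4, q7}.
Read 'b': q2→{q2, q5}, q3→{q1, q2}, q4→{q2, q5, q6}, q7→{q1}; now {q1, q2, q5, q6}.
Read 'a': q1→{q7}, q2→{q3, q4}, q5→∅, q6→{q6}; union {q3, q4, q6, q7}; ε-closure = {q2, q3, q4, q6, q7}.
Read 'a': q2→{q3, q4}, q3→{q3}, q4→{q7}, q6→{q6}, q7→∅; union {q3, q4, q6, q7}; ε-closure = {q2, q3, q4, q6, q7}.
Read 'a': q2→{q3, q4}, q3→{q3}, q4→{q7}, q6→{q6}, q7→∅; union {q3, q4, q6, q7}; ε-closure = {q2, q3, q4, q6, q7}.
State q1 is not in {q2, q3, q4, q6, q7}.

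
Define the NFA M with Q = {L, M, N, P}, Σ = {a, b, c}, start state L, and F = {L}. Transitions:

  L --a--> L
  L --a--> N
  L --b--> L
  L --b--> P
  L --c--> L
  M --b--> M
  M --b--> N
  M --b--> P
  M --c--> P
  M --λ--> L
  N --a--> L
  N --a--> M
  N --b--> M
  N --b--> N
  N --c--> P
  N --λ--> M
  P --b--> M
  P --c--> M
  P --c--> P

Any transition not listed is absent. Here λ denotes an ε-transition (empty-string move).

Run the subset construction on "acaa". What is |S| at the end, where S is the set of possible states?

Start in {L}.
Read 'a': L→{L, N}; union {L, N}; ε-closure = {L, M, N}.
Read 'c': L→{L}, M→{P}, N→{P}; now {L, P}.
Read 'a': L→{L, N}, P→∅; union {L, N}; ε-closure = {L, M, N}.
Read 'a': L→{L, N}, M→∅, N→{L, M}; now {L, M, N}.
That set has 3 states.

3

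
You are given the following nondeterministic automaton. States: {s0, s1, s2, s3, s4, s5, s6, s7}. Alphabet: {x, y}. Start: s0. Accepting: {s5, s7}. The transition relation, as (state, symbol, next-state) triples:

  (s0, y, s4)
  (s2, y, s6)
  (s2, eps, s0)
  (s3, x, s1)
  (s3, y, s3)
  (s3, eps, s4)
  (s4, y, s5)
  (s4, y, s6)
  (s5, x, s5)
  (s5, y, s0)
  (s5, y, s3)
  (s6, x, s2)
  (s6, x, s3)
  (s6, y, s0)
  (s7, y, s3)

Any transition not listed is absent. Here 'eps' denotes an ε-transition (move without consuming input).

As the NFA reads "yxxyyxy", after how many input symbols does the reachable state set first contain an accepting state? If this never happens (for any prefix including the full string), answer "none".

none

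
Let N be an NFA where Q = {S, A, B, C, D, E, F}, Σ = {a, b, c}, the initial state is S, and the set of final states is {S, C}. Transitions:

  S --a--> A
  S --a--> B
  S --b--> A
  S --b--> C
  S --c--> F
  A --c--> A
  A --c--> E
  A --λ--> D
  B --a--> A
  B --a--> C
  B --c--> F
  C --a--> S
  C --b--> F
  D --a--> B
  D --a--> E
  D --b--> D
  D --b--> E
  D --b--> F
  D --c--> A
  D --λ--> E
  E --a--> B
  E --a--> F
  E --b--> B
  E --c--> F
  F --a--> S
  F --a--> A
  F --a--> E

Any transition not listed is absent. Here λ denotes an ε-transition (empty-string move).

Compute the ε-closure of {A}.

{A, D, E}

Begin with {A}.
ε-move A → D; add D.
ε-move D → E; add E.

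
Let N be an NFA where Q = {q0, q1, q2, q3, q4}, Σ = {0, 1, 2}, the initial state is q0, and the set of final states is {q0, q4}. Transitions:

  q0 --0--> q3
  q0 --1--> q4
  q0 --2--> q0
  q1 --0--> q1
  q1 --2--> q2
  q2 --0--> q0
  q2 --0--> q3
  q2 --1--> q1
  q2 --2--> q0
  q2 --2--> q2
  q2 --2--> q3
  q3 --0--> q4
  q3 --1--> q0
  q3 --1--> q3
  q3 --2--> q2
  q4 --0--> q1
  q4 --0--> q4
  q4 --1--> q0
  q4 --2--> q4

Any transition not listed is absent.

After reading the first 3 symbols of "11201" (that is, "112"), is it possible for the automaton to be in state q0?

Yes

Start in {q0}.
Read '1': {q0} → {q4}.
Read '1': {q4} → {q0}.
Read '2': {q0} → {q0}.
State q0 is in {q0}.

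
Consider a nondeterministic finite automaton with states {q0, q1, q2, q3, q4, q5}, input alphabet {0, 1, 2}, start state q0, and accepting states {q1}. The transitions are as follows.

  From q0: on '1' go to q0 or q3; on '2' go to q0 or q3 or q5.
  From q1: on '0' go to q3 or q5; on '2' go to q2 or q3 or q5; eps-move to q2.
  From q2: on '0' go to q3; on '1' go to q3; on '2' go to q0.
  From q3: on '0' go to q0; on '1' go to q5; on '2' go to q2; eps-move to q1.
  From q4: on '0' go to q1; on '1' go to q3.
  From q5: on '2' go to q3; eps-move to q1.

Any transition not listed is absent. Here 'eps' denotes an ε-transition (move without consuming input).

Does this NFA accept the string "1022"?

Start in {q0}.
Read '1': {q0} → {q0, q1, q2, q3}.
Read '0': {q0, q1, q2, q3} → {q0, q1, q2, q3, q5}.
Read '2': {q0, q1, q2, q3, q5} → {q0, q1, q2, q3, q5}.
Read '2': {q0, q1, q2, q3, q5} → {q0, q1, q2, q3, q5}.
The final set {q0, q1, q2, q3, q5} contains the accepting state q1.

Yes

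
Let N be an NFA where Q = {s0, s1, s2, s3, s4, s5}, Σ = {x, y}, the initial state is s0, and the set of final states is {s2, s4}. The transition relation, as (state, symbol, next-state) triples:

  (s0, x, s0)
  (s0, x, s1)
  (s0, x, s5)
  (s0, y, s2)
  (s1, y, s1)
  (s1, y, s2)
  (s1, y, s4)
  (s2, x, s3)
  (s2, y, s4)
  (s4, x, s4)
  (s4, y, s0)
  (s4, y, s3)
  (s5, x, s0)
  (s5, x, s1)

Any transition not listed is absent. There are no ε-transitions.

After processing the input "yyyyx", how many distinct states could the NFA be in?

1

Start in {s0}.
Read 'y': {s0} → {s2}.
Read 'y': {s2} → {s4}.
Read 'y': {s4} → {s0, s3}.
Read 'y': {s0, s3} → {s2}.
Read 'x': {s2} → {s3}.
That set has 1 state.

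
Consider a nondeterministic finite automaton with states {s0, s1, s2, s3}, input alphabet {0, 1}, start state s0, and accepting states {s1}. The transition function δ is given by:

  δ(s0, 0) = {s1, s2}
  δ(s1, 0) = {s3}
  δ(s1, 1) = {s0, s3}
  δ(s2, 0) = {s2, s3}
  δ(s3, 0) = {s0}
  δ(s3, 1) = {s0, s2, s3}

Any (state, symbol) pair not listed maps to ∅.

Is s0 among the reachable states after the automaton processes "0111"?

Yes

Start in {s0}.
Read '0': {s0} → {s1, s2}.
Read '1': {s1, s2} → {s0, s3}.
Read '1': {s0, s3} → {s0, s2, s3}.
Read '1': {s0, s2, s3} → {s0, s2, s3}.
State s0 is in {s0, s2, s3}.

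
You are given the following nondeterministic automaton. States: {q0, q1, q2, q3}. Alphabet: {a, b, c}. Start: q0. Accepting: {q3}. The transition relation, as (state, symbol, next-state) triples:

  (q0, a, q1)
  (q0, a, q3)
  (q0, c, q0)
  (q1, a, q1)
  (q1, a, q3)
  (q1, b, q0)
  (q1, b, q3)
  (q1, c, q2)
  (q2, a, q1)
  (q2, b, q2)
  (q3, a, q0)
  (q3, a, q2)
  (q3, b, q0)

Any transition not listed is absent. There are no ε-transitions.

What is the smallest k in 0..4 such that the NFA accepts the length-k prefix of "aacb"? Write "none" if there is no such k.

1

Start in {q0}.
Read 'a': q0→{q1, q3}; now {q1, q3}.
None of the earlier sets intersect F, but {q1, q3} does.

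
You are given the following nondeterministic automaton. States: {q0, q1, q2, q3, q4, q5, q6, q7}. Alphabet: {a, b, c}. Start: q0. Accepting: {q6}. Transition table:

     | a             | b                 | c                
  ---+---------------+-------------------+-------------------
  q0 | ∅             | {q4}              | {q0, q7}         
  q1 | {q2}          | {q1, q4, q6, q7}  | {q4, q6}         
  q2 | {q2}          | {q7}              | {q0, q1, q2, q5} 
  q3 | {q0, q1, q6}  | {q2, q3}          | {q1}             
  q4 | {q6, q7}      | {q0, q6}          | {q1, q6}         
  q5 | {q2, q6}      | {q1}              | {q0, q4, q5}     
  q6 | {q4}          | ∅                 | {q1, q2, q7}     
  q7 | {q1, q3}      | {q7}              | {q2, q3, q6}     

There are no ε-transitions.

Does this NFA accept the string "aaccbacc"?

No

Start in {q0}.
Read 'a': q0→∅; now ∅.
The set is empty and remains empty for the remaining 7 symbols.
The final set ∅ contains no accepting state.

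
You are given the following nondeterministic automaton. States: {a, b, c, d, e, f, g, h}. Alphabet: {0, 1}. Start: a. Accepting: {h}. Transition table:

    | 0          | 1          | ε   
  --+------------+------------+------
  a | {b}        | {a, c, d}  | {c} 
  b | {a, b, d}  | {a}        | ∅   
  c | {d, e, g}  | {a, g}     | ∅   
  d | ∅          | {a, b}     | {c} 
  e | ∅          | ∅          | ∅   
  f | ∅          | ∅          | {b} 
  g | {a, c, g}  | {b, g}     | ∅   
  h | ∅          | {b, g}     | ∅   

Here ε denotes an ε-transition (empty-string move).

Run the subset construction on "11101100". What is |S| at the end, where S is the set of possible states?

6

Start: ε-closure({a}) = {a, c}.
Read '1': {a, c} → {a, c, d, g}.
Read '1': {a, c, d, g} → {a, b, c, d, g}.
Read '1': {a, b, c, d, g} → {a, b, c, d, g}.
Read '0': {a, b, c, d, g} → {a, b, c, d, e, g}.
Read '1': {a, b, c, d, e, g} → {a, b, c, d, g}.
Read '1': {a, b, c, d, g} → {a, b, c, d, g}.
Read '0': {a, b, c, d, g} → {a, b, c, d, e, g}.
Read '0': {a, b, c, d, e, g} → {a, b, c, d, e, g}.
That set has 6 states.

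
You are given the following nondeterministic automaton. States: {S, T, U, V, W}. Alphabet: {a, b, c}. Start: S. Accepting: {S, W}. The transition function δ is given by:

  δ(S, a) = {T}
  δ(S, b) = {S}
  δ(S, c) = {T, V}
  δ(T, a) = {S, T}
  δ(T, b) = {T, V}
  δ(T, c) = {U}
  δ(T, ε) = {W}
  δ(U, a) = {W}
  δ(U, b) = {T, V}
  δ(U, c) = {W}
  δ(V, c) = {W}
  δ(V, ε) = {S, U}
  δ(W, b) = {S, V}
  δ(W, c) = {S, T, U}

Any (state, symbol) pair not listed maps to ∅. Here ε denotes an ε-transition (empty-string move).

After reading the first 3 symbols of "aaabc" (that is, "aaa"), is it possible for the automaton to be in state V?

Start in {S}.
Read 'a': S→{T}; union {T}; ε-closure = {T, W}.
Read 'a': T→{S, T}, W→∅; union {S, T}; ε-closure = {S, T, W}.
Read 'a': S→{T}, T→{S, T}, W→∅; union {S, T}; ε-closure = {S, T, W}.
State V is not in {S, T, W}.

No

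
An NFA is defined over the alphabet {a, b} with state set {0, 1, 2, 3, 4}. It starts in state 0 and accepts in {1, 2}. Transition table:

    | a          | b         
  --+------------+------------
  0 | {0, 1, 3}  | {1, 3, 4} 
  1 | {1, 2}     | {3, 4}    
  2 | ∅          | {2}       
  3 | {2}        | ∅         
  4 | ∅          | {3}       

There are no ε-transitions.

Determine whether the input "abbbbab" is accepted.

No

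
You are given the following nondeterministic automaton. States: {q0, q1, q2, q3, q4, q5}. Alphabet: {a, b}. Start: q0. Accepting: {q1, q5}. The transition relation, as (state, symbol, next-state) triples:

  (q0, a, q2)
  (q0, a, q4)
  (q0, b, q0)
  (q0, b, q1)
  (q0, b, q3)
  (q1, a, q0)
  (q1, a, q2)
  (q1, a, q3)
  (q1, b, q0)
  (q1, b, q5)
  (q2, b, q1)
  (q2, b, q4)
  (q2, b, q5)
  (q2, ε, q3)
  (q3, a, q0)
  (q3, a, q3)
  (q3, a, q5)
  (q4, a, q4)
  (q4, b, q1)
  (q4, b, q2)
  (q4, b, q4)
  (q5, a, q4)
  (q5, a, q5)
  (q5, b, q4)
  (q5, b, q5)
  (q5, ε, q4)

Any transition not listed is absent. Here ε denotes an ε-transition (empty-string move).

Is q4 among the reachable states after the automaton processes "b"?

No

Start in {q0}.
Read 'b': {q0} → {q0, q1, q3}.
State q4 is not in {q0, q1, q3}.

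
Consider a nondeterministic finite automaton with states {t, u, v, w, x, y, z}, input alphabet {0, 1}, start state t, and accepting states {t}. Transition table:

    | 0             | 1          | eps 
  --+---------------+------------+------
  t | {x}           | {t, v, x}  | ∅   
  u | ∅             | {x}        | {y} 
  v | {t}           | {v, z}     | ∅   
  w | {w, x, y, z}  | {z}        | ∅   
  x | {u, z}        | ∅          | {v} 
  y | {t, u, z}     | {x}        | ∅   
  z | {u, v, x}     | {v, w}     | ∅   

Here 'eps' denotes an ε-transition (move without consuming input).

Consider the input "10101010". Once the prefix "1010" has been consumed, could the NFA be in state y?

Yes

Start in {t}.
Read '1': t→{t, v, x}; now {t, v, x}.
Read '0': t→{x}, v→{t}, x→{u, z}; union {t, u, x, z}; ε-closure = {t, u, v, x, y, z}.
Read '1': t→{t, v, x}, u→{x}, v→{v, z}, x→∅, y→{x}, z→{v, w}; now {t, v, w, x, z}.
Read '0': t→{x}, v→{t}, w→{w, x, y, z}, x→{u, z}, z→{u, v, x}; now {t, u, v, w, x, y, z}.
State y is in {t, u, v, w, x, y, z}.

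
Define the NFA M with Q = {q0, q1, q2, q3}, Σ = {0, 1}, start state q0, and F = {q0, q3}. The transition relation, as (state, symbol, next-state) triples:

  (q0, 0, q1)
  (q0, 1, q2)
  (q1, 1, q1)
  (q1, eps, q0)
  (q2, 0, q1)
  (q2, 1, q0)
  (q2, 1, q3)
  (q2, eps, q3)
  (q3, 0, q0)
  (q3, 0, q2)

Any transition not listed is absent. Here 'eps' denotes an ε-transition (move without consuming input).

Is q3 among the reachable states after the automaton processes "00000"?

No

Start in {q0}.
Read '0': {q0} → {q0, q1}.
Read '0': {q0, q1} → {q0, q1}.
Read '0': {q0, q1} → {q0, q1}.
Read '0': {q0, q1} → {q0, q1}.
Read '0': {q0, q1} → {q0, q1}.
State q3 is not in {q0, q1}.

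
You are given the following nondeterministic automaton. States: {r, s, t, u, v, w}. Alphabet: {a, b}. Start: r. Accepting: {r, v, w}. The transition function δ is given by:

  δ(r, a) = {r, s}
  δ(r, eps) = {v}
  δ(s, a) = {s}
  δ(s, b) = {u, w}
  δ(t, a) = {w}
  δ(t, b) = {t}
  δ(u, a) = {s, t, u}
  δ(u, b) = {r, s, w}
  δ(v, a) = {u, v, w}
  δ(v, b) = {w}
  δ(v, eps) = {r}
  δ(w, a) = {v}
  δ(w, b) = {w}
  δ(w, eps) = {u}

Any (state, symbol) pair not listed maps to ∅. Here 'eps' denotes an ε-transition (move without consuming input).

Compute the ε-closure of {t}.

Begin with {t}.
No ε-moves leave this set, so the closure equals the set itself.

{t}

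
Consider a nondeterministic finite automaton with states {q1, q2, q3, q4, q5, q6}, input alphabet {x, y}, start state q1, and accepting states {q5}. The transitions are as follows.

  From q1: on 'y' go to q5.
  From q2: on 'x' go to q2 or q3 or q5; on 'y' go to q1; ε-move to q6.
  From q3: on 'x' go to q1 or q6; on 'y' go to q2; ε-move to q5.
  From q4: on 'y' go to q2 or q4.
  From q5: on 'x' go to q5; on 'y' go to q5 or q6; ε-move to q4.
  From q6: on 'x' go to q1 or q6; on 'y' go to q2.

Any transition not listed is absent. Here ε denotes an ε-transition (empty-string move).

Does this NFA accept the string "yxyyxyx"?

Yes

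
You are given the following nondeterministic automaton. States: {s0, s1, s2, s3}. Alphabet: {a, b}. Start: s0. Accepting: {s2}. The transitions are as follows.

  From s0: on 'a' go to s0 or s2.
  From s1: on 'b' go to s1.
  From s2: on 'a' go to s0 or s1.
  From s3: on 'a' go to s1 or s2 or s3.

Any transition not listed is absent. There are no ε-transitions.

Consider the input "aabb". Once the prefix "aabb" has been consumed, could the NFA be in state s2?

Start in {s0}.
Read 'a': {s0} → {s0, s2}.
Read 'a': {s0, s2} → {s0, s1, s2}.
Read 'b': {s0, s1, s2} → {s1}.
Read 'b': {s1} → {s1}.
State s2 is not in {s1}.

No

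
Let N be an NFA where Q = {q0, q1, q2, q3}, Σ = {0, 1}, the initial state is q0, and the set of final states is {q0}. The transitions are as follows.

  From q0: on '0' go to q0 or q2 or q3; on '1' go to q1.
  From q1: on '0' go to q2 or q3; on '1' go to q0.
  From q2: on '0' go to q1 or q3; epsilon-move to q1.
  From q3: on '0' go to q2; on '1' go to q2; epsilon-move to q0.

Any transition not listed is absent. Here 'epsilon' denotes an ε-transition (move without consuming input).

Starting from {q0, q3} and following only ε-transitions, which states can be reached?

{q0, q3}

Begin with {q0, q3}.
No ε-moves leave this set, so the closure equals the set itself.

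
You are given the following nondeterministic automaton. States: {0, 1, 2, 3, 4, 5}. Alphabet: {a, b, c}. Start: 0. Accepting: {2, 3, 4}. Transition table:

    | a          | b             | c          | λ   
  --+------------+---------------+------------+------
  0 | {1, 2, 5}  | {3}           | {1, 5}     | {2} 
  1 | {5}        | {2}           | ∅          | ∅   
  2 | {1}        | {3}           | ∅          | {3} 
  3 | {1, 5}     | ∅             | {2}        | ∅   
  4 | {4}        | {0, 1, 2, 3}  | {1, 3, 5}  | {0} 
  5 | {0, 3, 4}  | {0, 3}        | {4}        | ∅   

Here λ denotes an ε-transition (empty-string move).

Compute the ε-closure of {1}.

{1}

Begin with {1}.
No ε-moves leave this set, so the closure equals the set itself.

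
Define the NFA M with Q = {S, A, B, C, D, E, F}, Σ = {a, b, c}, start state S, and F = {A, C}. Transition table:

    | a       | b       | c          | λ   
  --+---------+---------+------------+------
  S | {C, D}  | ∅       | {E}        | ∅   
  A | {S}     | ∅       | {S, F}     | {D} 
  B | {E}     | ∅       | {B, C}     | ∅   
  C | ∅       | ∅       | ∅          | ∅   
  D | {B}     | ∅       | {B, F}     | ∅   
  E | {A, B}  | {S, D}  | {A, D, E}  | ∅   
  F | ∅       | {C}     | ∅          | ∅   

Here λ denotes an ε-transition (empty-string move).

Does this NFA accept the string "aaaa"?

Start in {S}.
Read 'a': {S} → {C, D}.
Read 'a': {C, D} → {B}.
Read 'a': {B} → {E}.
Read 'a': {E} → {A, B, D}.
The final set {A, B, D} contains the accepting state A.

Yes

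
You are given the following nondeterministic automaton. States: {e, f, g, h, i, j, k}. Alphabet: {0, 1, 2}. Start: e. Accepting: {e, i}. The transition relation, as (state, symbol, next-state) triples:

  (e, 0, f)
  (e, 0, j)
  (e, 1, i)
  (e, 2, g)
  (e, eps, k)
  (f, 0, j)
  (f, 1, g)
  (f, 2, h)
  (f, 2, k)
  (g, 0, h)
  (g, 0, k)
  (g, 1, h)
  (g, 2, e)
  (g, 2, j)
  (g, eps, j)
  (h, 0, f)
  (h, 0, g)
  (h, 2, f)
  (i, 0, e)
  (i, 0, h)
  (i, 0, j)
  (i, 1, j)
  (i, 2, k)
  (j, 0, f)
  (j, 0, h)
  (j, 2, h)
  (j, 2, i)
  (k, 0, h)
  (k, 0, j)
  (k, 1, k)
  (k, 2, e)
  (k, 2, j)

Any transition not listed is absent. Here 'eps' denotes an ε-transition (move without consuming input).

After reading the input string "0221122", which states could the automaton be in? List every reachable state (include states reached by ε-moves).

{e, f, g, h, i, j, k}

Start: ε-closure({e}) = {e, k}.
Read '0': {e, k} → {f, h, j}.
Read '2': {f, h, j} → {f, h, i, k}.
Read '2': {f, h, i, k} → {e, f, h, j, k}.
Read '1': {e, f, h, j, k} → {g, i, j, k}.
Read '1': {g, i, j, k} → {h, j, k}.
Read '2': {h, j, k} → {e, f, h, i, j, k}.
Read '2': {e, f, h, i, j, k} → {e, f, g, h, i, j, k}.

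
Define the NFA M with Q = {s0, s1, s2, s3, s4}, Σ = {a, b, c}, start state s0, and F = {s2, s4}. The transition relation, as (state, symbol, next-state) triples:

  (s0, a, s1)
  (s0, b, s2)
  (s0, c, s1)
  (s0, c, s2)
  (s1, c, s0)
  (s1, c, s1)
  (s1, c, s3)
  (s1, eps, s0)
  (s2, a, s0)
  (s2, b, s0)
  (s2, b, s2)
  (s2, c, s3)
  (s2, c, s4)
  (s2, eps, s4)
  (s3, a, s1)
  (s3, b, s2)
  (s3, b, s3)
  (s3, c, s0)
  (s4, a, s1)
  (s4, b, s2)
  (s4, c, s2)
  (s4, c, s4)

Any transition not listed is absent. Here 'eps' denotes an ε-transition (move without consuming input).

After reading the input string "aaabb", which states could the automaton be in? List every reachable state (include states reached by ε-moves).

Start in {s0}.
Read 'a': {s0} → {s0, s1}.
Read 'a': {s0, s1} → {s0, s1}.
Read 'a': {s0, s1} → {s0, s1}.
Read 'b': {s0, s1} → {s2, s4}.
Read 'b': {s2, s4} → {s0, s2, s4}.

{s0, s2, s4}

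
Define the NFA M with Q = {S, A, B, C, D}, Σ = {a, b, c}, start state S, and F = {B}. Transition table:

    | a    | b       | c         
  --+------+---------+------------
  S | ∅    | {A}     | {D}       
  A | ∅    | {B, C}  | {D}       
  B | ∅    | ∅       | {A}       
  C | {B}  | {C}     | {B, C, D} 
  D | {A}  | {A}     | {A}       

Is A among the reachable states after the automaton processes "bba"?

No

Start in {S}.
Read 'b': S→{A}; now {A}.
Read 'b': A→{B, C}; now {B, C}.
Read 'a': B→∅, C→{B}; now {B}.
State A is not in {B}.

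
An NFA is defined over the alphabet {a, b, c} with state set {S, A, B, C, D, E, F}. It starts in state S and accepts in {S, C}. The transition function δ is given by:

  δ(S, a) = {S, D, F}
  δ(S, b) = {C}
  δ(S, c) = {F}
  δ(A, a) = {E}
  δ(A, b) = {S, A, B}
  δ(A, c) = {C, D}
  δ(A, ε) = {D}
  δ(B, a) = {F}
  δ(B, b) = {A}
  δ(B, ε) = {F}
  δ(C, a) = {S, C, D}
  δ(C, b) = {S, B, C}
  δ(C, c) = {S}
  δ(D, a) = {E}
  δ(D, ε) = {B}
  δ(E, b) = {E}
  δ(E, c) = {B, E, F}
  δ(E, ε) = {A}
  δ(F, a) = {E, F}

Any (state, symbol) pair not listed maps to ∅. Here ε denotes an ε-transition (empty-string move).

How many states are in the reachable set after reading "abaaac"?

7

Start in {S}.
Read 'a': {S} → {S, B, D, F}.
Read 'b': {S, B, D, F} → {A, B, C, D, F}.
Read 'a': {A, B, C, D, F} → {S, A, B, C, D, E, F}.
Read 'a': {S, A, B, C, D, E, F} → {S, A, B, C, D, E, F}.
Read 'a': {S, A, B, C, D, E, F} → {S, A, B, C, D, E, F}.
Read 'c': {S, A, B, C, D, E, F} → {S, A, B, C, D, E, F}.
That set has 7 states.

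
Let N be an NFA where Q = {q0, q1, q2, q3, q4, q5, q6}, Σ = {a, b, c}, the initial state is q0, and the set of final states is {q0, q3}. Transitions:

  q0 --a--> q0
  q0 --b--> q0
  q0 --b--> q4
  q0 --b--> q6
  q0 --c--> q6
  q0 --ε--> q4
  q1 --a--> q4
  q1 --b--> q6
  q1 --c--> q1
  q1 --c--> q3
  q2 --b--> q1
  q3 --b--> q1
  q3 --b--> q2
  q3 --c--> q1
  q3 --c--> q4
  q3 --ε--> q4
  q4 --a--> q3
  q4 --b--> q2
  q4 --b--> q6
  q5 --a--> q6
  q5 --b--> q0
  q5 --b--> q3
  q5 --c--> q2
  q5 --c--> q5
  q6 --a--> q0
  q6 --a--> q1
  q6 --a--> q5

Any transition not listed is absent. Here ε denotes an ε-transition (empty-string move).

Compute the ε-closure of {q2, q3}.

Begin with {q2, q3}.
ε-move q3 → q4; add q4.

{q2, q3, q4}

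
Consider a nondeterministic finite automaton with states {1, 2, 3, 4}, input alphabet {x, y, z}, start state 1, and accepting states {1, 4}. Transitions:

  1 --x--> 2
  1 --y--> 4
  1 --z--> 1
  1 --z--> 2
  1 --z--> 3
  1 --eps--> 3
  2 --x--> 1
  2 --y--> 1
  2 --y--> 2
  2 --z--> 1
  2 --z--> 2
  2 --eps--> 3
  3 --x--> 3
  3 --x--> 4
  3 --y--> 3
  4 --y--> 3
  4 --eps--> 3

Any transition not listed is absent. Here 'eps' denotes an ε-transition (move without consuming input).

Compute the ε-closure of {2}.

{2, 3}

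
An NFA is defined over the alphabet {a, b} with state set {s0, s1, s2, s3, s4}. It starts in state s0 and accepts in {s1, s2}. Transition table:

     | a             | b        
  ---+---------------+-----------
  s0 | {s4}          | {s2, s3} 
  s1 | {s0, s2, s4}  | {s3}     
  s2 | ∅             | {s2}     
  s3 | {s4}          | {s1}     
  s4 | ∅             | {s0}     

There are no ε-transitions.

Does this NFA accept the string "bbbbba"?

No

Start in {s0}.
Read 'b': {s0} → {s2, s3}.
Read 'b': {s2, s3} → {s1, s2}.
Read 'b': {s1, s2} → {s2, s3}.
Read 'b': {s2, s3} → {s1, s2}.
Read 'b': {s1, s2} → {s2, s3}.
Read 'a': {s2, s3} → {s4}.
The final set {s4} contains no accepting state.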